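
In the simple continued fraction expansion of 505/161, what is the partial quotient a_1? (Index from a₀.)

505 = 3·161 + 22   →  a_0 = 3
161 = 7·22 + 7   →  a_1 = 7

7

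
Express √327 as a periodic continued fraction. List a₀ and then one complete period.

a₀ = ⌊√327⌋ = 18.
With m₀=0, d₀=1 and mₖ₊₁ = dₖaₖ − mₖ, dₖ₊₁ = (n − mₖ₊₁²)/dₖ, aₖ₊₁ = ⌊(a₀+mₖ₊₁)/dₖ₊₁⌋:
  k=1: m=18, d=3, a=12
  k=2: m=18, d=1, a=36
d=1 and a=2a₀=36 at k=2, so the next step gives (m, d) = (18, 3) again — its k=1 value — and the period has length 2.

[18; 12, 36]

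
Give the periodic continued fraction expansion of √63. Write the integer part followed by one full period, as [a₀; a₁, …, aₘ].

a₀ = ⌊√63⌋ = 7.
With m₀=0, d₀=1 and mₖ₊₁ = dₖaₖ − mₖ, dₖ₊₁ = (n − mₖ₊₁²)/dₖ, aₖ₊₁ = ⌊(a₀+mₖ₊₁)/dₖ₊₁⌋:
  k=1: m=7, d=14, a=1
  k=2: m=7, d=1, a=14
d=1 and a=2a₀=14 at k=2, so the next step gives (m, d) = (7, 14) again — its k=1 value — and the period has length 2.

[7; 1, 14]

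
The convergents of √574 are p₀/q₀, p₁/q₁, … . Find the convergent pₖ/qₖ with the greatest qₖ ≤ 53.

√574 = [23; 1, 22, 1, 46, …] (period length 4).
Convergents:
  p_0/q_0 = 23/1
  p_1/q_1 = 24/1
  p_2/q_2 = 551/23
  p_3/q_3 = 575/24
  p_4/q_4 = 27001/1127
q_3 = 24 ≤ 53 < 1127 = q_4, so the answer is 575/24.

575/24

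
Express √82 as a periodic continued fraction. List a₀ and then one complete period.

[9; 18]

a₀ = ⌊√82⌋ = 9.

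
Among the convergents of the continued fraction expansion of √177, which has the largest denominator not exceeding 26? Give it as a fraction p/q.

√177 = [13; 3, 3, 2, 8, 2, 3, 3, 26, …] (period length 8).
Convergents:
  p_0/q_0 = 13/1
  p_1/q_1 = 40/3
  p_2/q_2 = 133/10
  p_3/q_3 = 306/23
  p_4/q_4 = 2581/194
q_3 = 23 ≤ 26 < 194 = q_4, so the answer is 306/23.

306/23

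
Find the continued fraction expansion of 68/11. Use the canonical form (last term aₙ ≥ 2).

[6; 5, 2]

68 = 6×11 + 2
11 = 5×2 + 1
2 = 2×1 + 0  (stop)
So 68/11 = [6; 5, 2].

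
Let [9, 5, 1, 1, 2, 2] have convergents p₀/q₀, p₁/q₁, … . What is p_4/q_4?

257/28

Using pₖ = aₖpₖ₋₁ + pₖ₋₂, qₖ = aₖqₖ₋₁ + qₖ₋₂ (with p₋₁=1, p₋₂=0, q₋₁=0, q₋₂=1):
  k=0: a=9, p=9, q=1
  k=1: a=5, p=46, q=5
  k=2: a=1, p=55, q=6
  k=3: a=1, p=101, q=11
  k=4: a=2, p=257, q=28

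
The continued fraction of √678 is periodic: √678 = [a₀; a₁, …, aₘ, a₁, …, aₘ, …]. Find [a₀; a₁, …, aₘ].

a₀ = ⌊√678⌋ = 26.
With m₀=0, d₀=1 and mₖ₊₁ = dₖaₖ − mₖ, dₖ₊₁ = (n − mₖ₊₁²)/dₖ, aₖ₊₁ = ⌊(a₀+mₖ₊₁)/dₖ₊₁⌋:
  k=1: m=26, d=2, a=26
  k=2: m=26, d=1, a=52
d=1 and a=2a₀=52 at k=2, so the next step gives (m, d) = (26, 2) again — its k=1 value — and the period has length 2.

[26; 26, 52]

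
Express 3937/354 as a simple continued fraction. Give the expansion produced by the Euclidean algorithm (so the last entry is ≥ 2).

[11; 8, 4, 3, 3]

3937 = 11×354 + 43
354 = 8×43 + 10
43 = 4×10 + 3
10 = 3×3 + 1
3 = 3×1 + 0  (stop)
So 3937/354 = [11; 8, 4, 3, 3].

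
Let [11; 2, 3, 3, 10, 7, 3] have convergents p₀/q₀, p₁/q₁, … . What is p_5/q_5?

19233/1682

Using pₖ = aₖpₖ₋₁ + pₖ₋₂, qₖ = aₖqₖ₋₁ + qₖ₋₂ (with p₋₁=1, p₋₂=0, q₋₁=0, q₋₂=1):
  k=0: a=11, p=11, q=1
  k=1: a=2, p=23, q=2
  k=2: a=3, p=80, q=7
  k=3: a=3, p=263, q=23
  k=4: a=10, p=2710, q=237
  k=5: a=7, p=19233, q=1682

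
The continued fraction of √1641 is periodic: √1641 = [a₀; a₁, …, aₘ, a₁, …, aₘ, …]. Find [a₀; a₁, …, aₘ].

[40; 1, 1, 26, 1, 1, 80]

a₀ = ⌊√1641⌋ = 40.
With m₀=0, d₀=1 and mₖ₊₁ = dₖaₖ − mₖ, dₖ₊₁ = (n − mₖ₊₁²)/dₖ, aₖ₊₁ = ⌊(a₀+mₖ₊₁)/dₖ₊₁⌋:
  k=1: m=40, d=41, a=1
  k=2: m=1, d=40, a=1
  k=3: m=39, d=3, a=26
  k=4: m=39, d=40, a=1
  k=5: m=1, d=41, a=1
  k=6: m=40, d=1, a=80
d=1 and a=2a₀=80 at k=6, so the next step gives (m, d) = (40, 41) again — its k=1 value — and the period has length 6.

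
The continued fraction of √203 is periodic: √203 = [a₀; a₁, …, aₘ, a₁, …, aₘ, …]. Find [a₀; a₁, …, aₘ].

a₀ = ⌊√203⌋ = 14.
With m₀=0, d₀=1 and mₖ₊₁ = dₖaₖ − mₖ, dₖ₊₁ = (n − mₖ₊₁²)/dₖ, aₖ₊₁ = ⌊(a₀+mₖ₊₁)/dₖ₊₁⌋:
  k=1: m=14, d=7, a=4
  k=2: m=14, d=1, a=28
d=1 and a=2a₀=28 at k=2, so the next step gives (m, d) = (14, 7) again — its k=1 value — and the period has length 2.

[14; 4, 28]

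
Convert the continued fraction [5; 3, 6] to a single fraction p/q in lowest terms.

101/19

Fold from the inside: start with 6/1.
  3 + 1/6 = 19/6
  5 + 6/19 = 101/19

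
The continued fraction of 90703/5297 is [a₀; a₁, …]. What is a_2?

90703 = 17·5297 + 654   →  a_0 = 17
5297 = 8·654 + 65   →  a_1 = 8
654 = 10·65 + 4   →  a_2 = 10

10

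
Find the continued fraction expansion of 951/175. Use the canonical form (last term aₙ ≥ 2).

951 = 5*175 + 76
175 = 2*76 + 23
76 = 3*23 + 7
23 = 3*7 + 2
7 = 3*2 + 1
2 = 2*1 + 0  (stop)
So 951/175 = [5; 2, 3, 3, 3, 2].

[5; 2, 3, 3, 3, 2]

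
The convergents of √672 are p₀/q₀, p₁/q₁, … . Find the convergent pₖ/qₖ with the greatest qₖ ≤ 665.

17161/662

√672 = [25; 1, 11, 1, 50, …] (period length 4).
Convergents:
  p_0/q_0 = 25/1
  p_1/q_1 = 26/1
  p_2/q_2 = 311/12
  p_3/q_3 = 337/13
  p_4/q_4 = 17161/662
  p_5/q_5 = 17498/675
q_4 = 662 ≤ 665 < 675 = q_5, so the answer is 17161/662.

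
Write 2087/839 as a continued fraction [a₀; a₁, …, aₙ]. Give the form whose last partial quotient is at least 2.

2087 = 2×839 + 409
839 = 2×409 + 21
409 = 19×21 + 10
21 = 2×10 + 1
10 = 10×1 + 0  (stop)
So 2087/839 = [2; 2, 19, 2, 10].

[2; 2, 19, 2, 10]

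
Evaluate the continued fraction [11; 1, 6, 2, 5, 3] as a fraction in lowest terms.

Using pₖ = aₖpₖ₋₁ + pₖ₋₂ and qₖ = aₖqₖ₋₁ + qₖ₋₂:
  k=0: a=11, p=11, q=1
  k=1: a=1, p=12, q=1
  k=2: a=6, p=83, q=7
  k=3: a=2, p=178, q=15
  k=4: a=5, p=973, q=82
  k=5: a=3, p=3097, q=261

3097/261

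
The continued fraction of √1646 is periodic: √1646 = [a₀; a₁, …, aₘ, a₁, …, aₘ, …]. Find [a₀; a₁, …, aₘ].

a₀ = ⌊√1646⌋ = 40.
With m₀=0, d₀=1 and mₖ₊₁ = dₖaₖ − mₖ, dₖ₊₁ = (n − mₖ₊₁²)/dₖ, aₖ₊₁ = ⌊(a₀+mₖ₊₁)/dₖ₊₁⌋:
  k=1: m=40, d=46, a=1
  k=2: m=6, d=35, a=1
  k=3: m=29, d=23, a=3
  k=4: m=40, d=2, a=40
  k=5: m=40, d=23, a=3
  k=6: m=29, d=35, a=1
  k=7: m=6, d=46, a=1
  k=8: m=40, d=1, a=80
d=1 and a=2a₀=80 at k=8, so the next step gives (m, d) = (40, 46) again — its k=1 value — and the period has length 8.

[40; 1, 1, 3, 40, 3, 1, 1, 80]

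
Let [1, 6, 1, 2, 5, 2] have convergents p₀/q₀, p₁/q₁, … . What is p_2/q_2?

Using pₖ = aₖpₖ₋₁ + pₖ₋₂, qₖ = aₖqₖ₋₁ + qₖ₋₂ (with p₋₁=1, p₋₂=0, q₋₁=0, q₋₂=1):
  k=0: a=1, p=1, q=1
  k=1: a=6, p=7, q=6
  k=2: a=1, p=8, q=7

8/7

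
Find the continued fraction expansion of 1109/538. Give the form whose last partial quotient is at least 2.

[2; 16, 3, 3, 3]

1109 = 2×538 + 33
538 = 16×33 + 10
33 = 3×10 + 3
10 = 3×3 + 1
3 = 3×1 + 0  (stop)
So 1109/538 = [2; 16, 3, 3, 3].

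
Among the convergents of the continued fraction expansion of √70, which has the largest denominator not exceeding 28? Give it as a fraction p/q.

92/11

√70 = [8; 2, 1, 2, 1, 2, 16, …] (period length 6).
Convergents:
  p_0/q_0 = 8/1
  p_1/q_1 = 17/2
  p_2/q_2 = 25/3
  p_3/q_3 = 67/8
  p_4/q_4 = 92/11
  p_5/q_5 = 251/30
q_4 = 11 ≤ 28 < 30 = q_5, so the answer is 92/11.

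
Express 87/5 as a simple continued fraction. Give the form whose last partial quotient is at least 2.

87 = 17×5 + 2
5 = 2×2 + 1
2 = 2×1 + 0  (stop)
So 87/5 = [17; 2, 2].

[17; 2, 2]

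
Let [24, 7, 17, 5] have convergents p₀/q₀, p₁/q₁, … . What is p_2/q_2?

2897/120

Using pₖ = aₖpₖ₋₁ + pₖ₋₂, qₖ = aₖqₖ₋₁ + qₖ₋₂ (with p₋₁=1, p₋₂=0, q₋₁=0, q₋₂=1):
  k=0: a=24, p=24, q=1
  k=1: a=7, p=169, q=7
  k=2: a=17, p=2897, q=120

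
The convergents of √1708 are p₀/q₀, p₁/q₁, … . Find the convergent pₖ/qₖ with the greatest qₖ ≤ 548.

√1708 = [41; 3, 20, 3, 82, …] (period length 4).
Convergents:
  p_0/q_0 = 41/1
  p_1/q_1 = 124/3
  p_2/q_2 = 2521/61
  p_3/q_3 = 7687/186
  p_4/q_4 = 632855/15313
q_3 = 186 ≤ 548 < 15313 = q_4, so the answer is 7687/186.

7687/186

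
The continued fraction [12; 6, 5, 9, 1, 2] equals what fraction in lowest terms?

11152/917

Using pₖ = aₖpₖ₋₁ + pₖ₋₂ and qₖ = aₖqₖ₋₁ + qₖ₋₂:
  k=0: a=12, p=12, q=1
  k=1: a=6, p=73, q=6
  k=2: a=5, p=377, q=31
  k=3: a=9, p=3466, q=285
  k=4: a=1, p=3843, q=316
  k=5: a=2, p=11152, q=917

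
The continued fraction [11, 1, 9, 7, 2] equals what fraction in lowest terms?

Fold from the inside: start with 2/1.
  7 + 1/2 = 15/2
  9 + 2/15 = 137/15
  1 + 15/137 = 152/137
  11 + 137/152 = 1809/152

1809/152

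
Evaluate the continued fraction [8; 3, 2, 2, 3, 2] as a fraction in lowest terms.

1103/133

Using pₖ = aₖpₖ₋₁ + pₖ₋₂ and qₖ = aₖqₖ₋₁ + qₖ₋₂:
  k=0: a=8, p=8, q=1
  k=1: a=3, p=25, q=3
  k=2: a=2, p=58, q=7
  k=3: a=2, p=141, q=17
  k=4: a=3, p=481, q=58
  k=5: a=2, p=1103, q=133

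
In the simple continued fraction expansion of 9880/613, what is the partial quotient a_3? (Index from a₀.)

1

9880 = 16·613 + 72   →  a_0 = 16
613 = 8·72 + 37   →  a_1 = 8
72 = 1·37 + 35   →  a_2 = 1
37 = 1·35 + 2   →  a_3 = 1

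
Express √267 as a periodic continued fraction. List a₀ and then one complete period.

[16; 2, 1, 15, 1, 2, 32]

a₀ = ⌊√267⌋ = 16.
With m₀=0, d₀=1 and mₖ₊₁ = dₖaₖ − mₖ, dₖ₊₁ = (n − mₖ₊₁²)/dₖ, aₖ₊₁ = ⌊(a₀+mₖ₊₁)/dₖ₊₁⌋:
  k=1: m=16, d=11, a=2
  k=2: m=6, d=21, a=1
  k=3: m=15, d=2, a=15
  k=4: m=15, d=21, a=1
  k=5: m=6, d=11, a=2
  k=6: m=16, d=1, a=32
d=1 and a=2a₀=32 at k=6, so the next step gives (m, d) = (16, 11) again — its k=1 value — and the period has length 6.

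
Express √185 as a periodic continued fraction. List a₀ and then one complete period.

[13; 1, 1, 1, 1, 26]

a₀ = ⌊√185⌋ = 13.
With m₀=0, d₀=1 and mₖ₊₁ = dₖaₖ − mₖ, dₖ₊₁ = (n − mₖ₊₁²)/dₖ, aₖ₊₁ = ⌊(a₀+mₖ₊₁)/dₖ₊₁⌋:
  k=1: m=13, d=16, a=1
  k=2: m=3, d=11, a=1
  k=3: m=8, d=11, a=1
  k=4: m=3, d=16, a=1
  k=5: m=13, d=1, a=26
d=1 and a=2a₀=26 at k=5, so the next step gives (m, d) = (13, 16) again — its k=1 value — and the period has length 5.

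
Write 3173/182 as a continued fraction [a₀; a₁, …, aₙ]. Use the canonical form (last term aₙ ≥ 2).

3173 = 17·182 + 79
182 = 2·79 + 24
79 = 3·24 + 7
24 = 3·7 + 3
7 = 2·3 + 1
3 = 3·1 + 0  (stop)
So 3173/182 = [17; 2, 3, 3, 2, 3].

[17; 2, 3, 3, 2, 3]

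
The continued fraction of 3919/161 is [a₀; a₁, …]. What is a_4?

1

3919 = 24·161 + 55   →  a_0 = 24
161 = 2·55 + 51   →  a_1 = 2
55 = 1·51 + 4   →  a_2 = 1
51 = 12·4 + 3   →  a_3 = 12
4 = 1·3 + 1   →  a_4 = 1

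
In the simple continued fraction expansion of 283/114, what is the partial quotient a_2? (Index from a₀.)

13

283 = 2·114 + 55   →  a_0 = 2
114 = 2·55 + 4   →  a_1 = 2
55 = 13·4 + 3   →  a_2 = 13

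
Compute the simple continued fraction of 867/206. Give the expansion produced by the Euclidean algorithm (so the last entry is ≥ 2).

[4; 4, 1, 3, 1, 3, 2]

867 = 4*206 + 43
206 = 4*43 + 34
43 = 1*34 + 9
34 = 3*9 + 7
9 = 1*7 + 2
7 = 3*2 + 1
2 = 2*1 + 0  (stop)
So 867/206 = [4; 4, 1, 3, 1, 3, 2].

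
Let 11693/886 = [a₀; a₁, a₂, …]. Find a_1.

5

11693 = 13·886 + 175   →  a_0 = 13
886 = 5·175 + 11   →  a_1 = 5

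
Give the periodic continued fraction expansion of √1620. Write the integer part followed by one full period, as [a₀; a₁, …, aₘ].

a₀ = ⌊√1620⌋ = 40.
With m₀=0, d₀=1 and mₖ₊₁ = dₖaₖ − mₖ, dₖ₊₁ = (n − mₖ₊₁²)/dₖ, aₖ₊₁ = ⌊(a₀+mₖ₊₁)/dₖ₊₁⌋:
  k=1: m=40, d=20, a=4
  k=2: m=40, d=1, a=80
d=1 and a=2a₀=80 at k=2, so the next step gives (m, d) = (40, 20) again — its k=1 value — and the period has length 2.

[40; 4, 80]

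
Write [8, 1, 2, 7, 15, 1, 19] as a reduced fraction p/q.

61449/7078

Fold from the inside: start with 19/1.
  1 + 1/19 = 20/19
  15 + 19/20 = 319/20
  7 + 20/319 = 2253/319
  2 + 319/2253 = 4825/2253
  1 + 2253/4825 = 7078/4825
  8 + 4825/7078 = 61449/7078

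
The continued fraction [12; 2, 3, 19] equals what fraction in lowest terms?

1678/135

Using pₖ = aₖpₖ₋₁ + pₖ₋₂ and qₖ = aₖqₖ₋₁ + qₖ₋₂:
  k=0: a=12, p=12, q=1
  k=1: a=2, p=25, q=2
  k=2: a=3, p=87, q=7
  k=3: a=19, p=1678, q=135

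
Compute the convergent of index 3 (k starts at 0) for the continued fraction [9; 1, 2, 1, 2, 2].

39/4

Using pₖ = aₖpₖ₋₁ + pₖ₋₂, qₖ = aₖqₖ₋₁ + qₖ₋₂ (with p₋₁=1, p₋₂=0, q₋₁=0, q₋₂=1):
  k=0: a=9, p=9, q=1
  k=1: a=1, p=10, q=1
  k=2: a=2, p=29, q=3
  k=3: a=1, p=39, q=4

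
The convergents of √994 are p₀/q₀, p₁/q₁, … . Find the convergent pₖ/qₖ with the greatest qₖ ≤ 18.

536/17

√994 = [31; 1, 1, 8, 1, 1, 62, …] (period length 6).
Convergents:
  p_0/q_0 = 31/1
  p_1/q_1 = 32/1
  p_2/q_2 = 63/2
  p_3/q_3 = 536/17
  p_4/q_4 = 599/19
q_3 = 17 ≤ 18 < 19 = q_4, so the answer is 536/17.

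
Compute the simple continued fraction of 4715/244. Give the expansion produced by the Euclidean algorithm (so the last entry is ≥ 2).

4715 = 19·244 + 79
244 = 3·79 + 7
79 = 11·7 + 2
7 = 3·2 + 1
2 = 2·1 + 0  (stop)
So 4715/244 = [19; 3, 11, 3, 2].

[19; 3, 11, 3, 2]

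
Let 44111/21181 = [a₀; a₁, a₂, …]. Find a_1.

44111 = 2·21181 + 1749   →  a_0 = 2
21181 = 12·1749 + 193   →  a_1 = 12

12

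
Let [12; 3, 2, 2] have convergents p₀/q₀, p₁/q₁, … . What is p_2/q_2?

86/7

Using pₖ = aₖpₖ₋₁ + pₖ₋₂, qₖ = aₖqₖ₋₁ + qₖ₋₂ (with p₋₁=1, p₋₂=0, q₋₁=0, q₋₂=1):
  k=0: a=12, p=12, q=1
  k=1: a=3, p=37, q=3
  k=2: a=2, p=86, q=7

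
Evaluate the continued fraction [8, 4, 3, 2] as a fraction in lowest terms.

Fold from the inside: start with 2/1.
  3 + 1/2 = 7/2
  4 + 2/7 = 30/7
  8 + 7/30 = 247/30

247/30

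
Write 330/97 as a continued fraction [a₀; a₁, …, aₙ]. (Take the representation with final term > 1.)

330 = 3·97 + 39
97 = 2·39 + 19
39 = 2·19 + 1
19 = 19·1 + 0  (stop)
So 330/97 = [3; 2, 2, 19].

[3; 2, 2, 19]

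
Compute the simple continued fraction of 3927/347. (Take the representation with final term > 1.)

3927 = 11*347 + 110
347 = 3*110 + 17
110 = 6*17 + 8
17 = 2*8 + 1
8 = 8*1 + 0  (stop)
So 3927/347 = [11; 3, 6, 2, 8].

[11; 3, 6, 2, 8]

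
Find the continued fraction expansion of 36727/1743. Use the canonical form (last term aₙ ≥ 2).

36727 = 21×1743 + 124
1743 = 14×124 + 7
124 = 17×7 + 5
7 = 1×5 + 2
5 = 2×2 + 1
2 = 2×1 + 0  (stop)
So 36727/1743 = [21; 14, 17, 1, 2, 2].

[21; 14, 17, 1, 2, 2]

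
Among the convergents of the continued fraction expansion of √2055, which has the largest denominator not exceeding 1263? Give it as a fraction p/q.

36991/816

√2055 = [45; 3, 90, …] (period length 2).
Convergents:
  p_0/q_0 = 45/1
  p_1/q_1 = 136/3
  p_2/q_2 = 12285/271
  p_3/q_3 = 36991/816
  p_4/q_4 = 3341475/73711
q_3 = 816 ≤ 1263 < 73711 = q_4, so the answer is 36991/816.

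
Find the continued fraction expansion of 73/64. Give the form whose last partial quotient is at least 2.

73 = 1*64 + 9
64 = 7*9 + 1
9 = 9*1 + 0  (stop)
So 73/64 = [1; 7, 9].

[1; 7, 9]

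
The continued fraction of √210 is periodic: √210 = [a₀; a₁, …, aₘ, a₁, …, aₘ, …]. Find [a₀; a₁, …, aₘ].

[14; 2, 28]

a₀ = ⌊√210⌋ = 14.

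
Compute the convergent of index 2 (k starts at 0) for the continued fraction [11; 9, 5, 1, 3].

Using pₖ = aₖpₖ₋₁ + pₖ₋₂, qₖ = aₖqₖ₋₁ + qₖ₋₂ (with p₋₁=1, p₋₂=0, q₋₁=0, q₋₂=1):
  k=0: a=11, p=11, q=1
  k=1: a=9, p=100, q=9
  k=2: a=5, p=511, q=46

511/46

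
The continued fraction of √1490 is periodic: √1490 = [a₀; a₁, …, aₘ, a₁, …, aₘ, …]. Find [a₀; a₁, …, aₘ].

a₀ = ⌊√1490⌋ = 38.
With m₀=0, d₀=1 and mₖ₊₁ = dₖaₖ − mₖ, dₖ₊₁ = (n − mₖ₊₁²)/dₖ, aₖ₊₁ = ⌊(a₀+mₖ₊₁)/dₖ₊₁⌋:
  k=1: m=38, d=46, a=1
  k=2: m=8, d=31, a=1
  k=3: m=23, d=31, a=1
  k=4: m=8, d=46, a=1
  k=5: m=38, d=1, a=76
d=1 and a=2a₀=76 at k=5, so the next step gives (m, d) = (38, 46) again — its k=1 value — and the period has length 5.

[38; 1, 1, 1, 1, 76]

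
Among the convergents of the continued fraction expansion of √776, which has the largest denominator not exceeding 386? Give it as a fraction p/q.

10697/384

√776 = [27; 1, 5, 1, 54, …] (period length 4).
Convergents:
  p_0/q_0 = 27/1
  p_1/q_1 = 28/1
  p_2/q_2 = 167/6
  p_3/q_3 = 195/7
  p_4/q_4 = 10697/384
  p_5/q_5 = 10892/391
q_4 = 384 ≤ 386 < 391 = q_5, so the answer is 10697/384.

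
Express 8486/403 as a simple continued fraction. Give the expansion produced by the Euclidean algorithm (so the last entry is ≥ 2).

[21; 17, 1, 1, 11]

8486 = 21*403 + 23
403 = 17*23 + 12
23 = 1*12 + 11
12 = 1*11 + 1
11 = 11*1 + 0  (stop)
So 8486/403 = [21; 17, 1, 1, 11].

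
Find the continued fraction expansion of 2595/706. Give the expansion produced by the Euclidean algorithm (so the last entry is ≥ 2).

2595 = 3×706 + 477
706 = 1×477 + 229
477 = 2×229 + 19
229 = 12×19 + 1
19 = 19×1 + 0  (stop)
So 2595/706 = [3; 1, 2, 12, 19].

[3; 1, 2, 12, 19]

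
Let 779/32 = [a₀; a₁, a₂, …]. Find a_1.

779 = 24·32 + 11   →  a_0 = 24
32 = 2·11 + 10   →  a_1 = 2

2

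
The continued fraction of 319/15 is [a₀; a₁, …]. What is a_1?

3

319 = 21·15 + 4   →  a_0 = 21
15 = 3·4 + 3   →  a_1 = 3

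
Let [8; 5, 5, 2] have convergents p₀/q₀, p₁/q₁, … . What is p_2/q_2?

Using pₖ = aₖpₖ₋₁ + pₖ₋₂, qₖ = aₖqₖ₋₁ + qₖ₋₂ (with p₋₁=1, p₋₂=0, q₋₁=0, q₋₂=1):
  k=0: a=8, p=8, q=1
  k=1: a=5, p=41, q=5
  k=2: a=5, p=213, q=26

213/26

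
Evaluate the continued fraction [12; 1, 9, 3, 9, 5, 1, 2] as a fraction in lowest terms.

64593/5006

Using pₖ = aₖpₖ₋₁ + pₖ₋₂ and qₖ = aₖqₖ₋₁ + qₖ₋₂:
  k=0: a=12, p=12, q=1
  k=1: a=1, p=13, q=1
  k=2: a=9, p=129, q=10
  k=3: a=3, p=400, q=31
  k=4: a=9, p=3729, q=289
  k=5: a=5, p=19045, q=1476
  k=6: a=1, p=22774, q=1765
  k=7: a=2, p=64593, q=5006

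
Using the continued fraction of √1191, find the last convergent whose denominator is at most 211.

3175/92

√1191 = [34; 1, 1, 22, 1, 1, 68, …] (period length 6).
Convergents:
  p_0/q_0 = 34/1
  p_1/q_1 = 35/1
  p_2/q_2 = 69/2
  p_3/q_3 = 1553/45
  p_4/q_4 = 1622/47
  p_5/q_5 = 3175/92
  p_6/q_6 = 217522/6303
q_5 = 92 ≤ 211 < 6303 = q_6, so the answer is 3175/92.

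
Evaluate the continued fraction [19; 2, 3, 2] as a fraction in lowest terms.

311/16

Fold from the inside: start with 2/1.
  3 + 1/2 = 7/2
  2 + 2/7 = 16/7
  19 + 7/16 = 311/16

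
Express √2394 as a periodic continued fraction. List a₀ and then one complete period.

a₀ = ⌊√2394⌋ = 48.
With m₀=0, d₀=1 and mₖ₊₁ = dₖaₖ − mₖ, dₖ₊₁ = (n − mₖ₊₁²)/dₖ, aₖ₊₁ = ⌊(a₀+mₖ₊₁)/dₖ₊₁⌋:
  k=1: m=48, d=90, a=1
  k=2: m=42, d=7, a=12
  k=3: m=42, d=90, a=1
  k=4: m=48, d=1, a=96
d=1 and a=2a₀=96 at k=4, so the next step gives (m, d) = (48, 90) again — its k=1 value — and the period has length 4.

[48; 1, 12, 1, 96]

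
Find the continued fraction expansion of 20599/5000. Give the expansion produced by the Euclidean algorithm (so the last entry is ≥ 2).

[4; 8, 2, 1, 7, 3, 8]

20599 = 4*5000 + 599
5000 = 8*599 + 208
599 = 2*208 + 183
208 = 1*183 + 25
183 = 7*25 + 8
25 = 3*8 + 1
8 = 8*1 + 0  (stop)
So 20599/5000 = [4; 8, 2, 1, 7, 3, 8].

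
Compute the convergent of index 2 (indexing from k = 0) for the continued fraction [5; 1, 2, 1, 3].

17/3

Using pₖ = aₖpₖ₋₁ + pₖ₋₂, qₖ = aₖqₖ₋₁ + qₖ₋₂ (with p₋₁=1, p₋₂=0, q₋₁=0, q₋₂=1):
  k=0: a=5, p=5, q=1
  k=1: a=1, p=6, q=1
  k=2: a=2, p=17, q=3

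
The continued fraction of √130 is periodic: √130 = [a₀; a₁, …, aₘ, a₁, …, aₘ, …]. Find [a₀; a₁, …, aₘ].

[11; 2, 2, 22]

a₀ = ⌊√130⌋ = 11.
With m₀=0, d₀=1 and mₖ₊₁ = dₖaₖ − mₖ, dₖ₊₁ = (n − mₖ₊₁²)/dₖ, aₖ₊₁ = ⌊(a₀+mₖ₊₁)/dₖ₊₁⌋:
  k=1: m=11, d=9, a=2
  k=2: m=7, d=9, a=2
  k=3: m=11, d=1, a=22
d=1 and a=2a₀=22 at k=3, so the next step gives (m, d) = (11, 9) again — its k=1 value — and the period has length 3.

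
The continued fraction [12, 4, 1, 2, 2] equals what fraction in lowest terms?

403/33

Using pₖ = aₖpₖ₋₁ + pₖ₋₂ and qₖ = aₖqₖ₋₁ + qₖ₋₂:
  k=0: a=12, p=12, q=1
  k=1: a=4, p=49, q=4
  k=2: a=1, p=61, q=5
  k=3: a=2, p=171, q=14
  k=4: a=2, p=403, q=33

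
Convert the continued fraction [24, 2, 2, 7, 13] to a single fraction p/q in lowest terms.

Using pₖ = aₖpₖ₋₁ + pₖ₋₂ and qₖ = aₖqₖ₋₁ + qₖ₋₂:
  k=0: a=24, p=24, q=1
  k=1: a=2, p=49, q=2
  k=2: a=2, p=122, q=5
  k=3: a=7, p=903, q=37
  k=4: a=13, p=11861, q=486

11861/486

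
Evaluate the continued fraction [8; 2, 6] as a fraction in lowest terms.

110/13

Using pₖ = aₖpₖ₋₁ + pₖ₋₂ and qₖ = aₖqₖ₋₁ + qₖ₋₂:
  k=0: a=8, p=8, q=1
  k=1: a=2, p=17, q=2
  k=2: a=6, p=110, q=13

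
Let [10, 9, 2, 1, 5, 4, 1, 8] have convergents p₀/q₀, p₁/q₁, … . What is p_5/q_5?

6711/664

Using pₖ = aₖpₖ₋₁ + pₖ₋₂, qₖ = aₖqₖ₋₁ + qₖ₋₂ (with p₋₁=1, p₋₂=0, q₋₁=0, q₋₂=1):
  k=0: a=10, p=10, q=1
  k=1: a=9, p=91, q=9
  k=2: a=2, p=192, q=19
  k=3: a=1, p=283, q=28
  k=4: a=5, p=1607, q=159
  k=5: a=4, p=6711, q=664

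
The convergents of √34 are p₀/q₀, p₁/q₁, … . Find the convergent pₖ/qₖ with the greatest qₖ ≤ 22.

√34 = [5; 1, 4, 1, 10, …] (period length 4).
Convergents:
  p_0/q_0 = 5/1
  p_1/q_1 = 6/1
  p_2/q_2 = 29/5
  p_3/q_3 = 35/6
  p_4/q_4 = 379/65
q_3 = 6 ≤ 22 < 65 = q_4, so the answer is 35/6.

35/6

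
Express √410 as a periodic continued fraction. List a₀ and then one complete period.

a₀ = ⌊√410⌋ = 20.
With m₀=0, d₀=1 and mₖ₊₁ = dₖaₖ − mₖ, dₖ₊₁ = (n − mₖ₊₁²)/dₖ, aₖ₊₁ = ⌊(a₀+mₖ₊₁)/dₖ₊₁⌋:
  k=1: m=20, d=10, a=4
  k=2: m=20, d=1, a=40
d=1 and a=2a₀=40 at k=2, so the next step gives (m, d) = (20, 10) again — its k=1 value — and the period has length 2.

[20; 4, 40]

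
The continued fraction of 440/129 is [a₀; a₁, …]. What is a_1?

2

440 = 3·129 + 53   →  a_0 = 3
129 = 2·53 + 23   →  a_1 = 2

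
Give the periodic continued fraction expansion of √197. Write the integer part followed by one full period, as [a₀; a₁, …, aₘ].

a₀ = ⌊√197⌋ = 14.
With m₀=0, d₀=1 and mₖ₊₁ = dₖaₖ − mₖ, dₖ₊₁ = (n − mₖ₊₁²)/dₖ, aₖ₊₁ = ⌊(a₀+mₖ₊₁)/dₖ₊₁⌋:
  k=1: m=14, d=1, a=28
d=1 and a=2a₀=28 at k=1, so the next step gives (m, d) = (14, 1) again — its k=1 value — and the period has length 1.

[14; 28]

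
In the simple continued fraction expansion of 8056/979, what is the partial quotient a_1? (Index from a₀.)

8056 = 8·979 + 224   →  a_0 = 8
979 = 4·224 + 83   →  a_1 = 4

4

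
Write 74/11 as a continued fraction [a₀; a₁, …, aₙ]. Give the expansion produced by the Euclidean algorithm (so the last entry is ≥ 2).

[6; 1, 2, 1, 2]

74 = 6·11 + 8
11 = 1·8 + 3
8 = 2·3 + 2
3 = 1·2 + 1
2 = 2·1 + 0  (stop)
So 74/11 = [6; 1, 2, 1, 2].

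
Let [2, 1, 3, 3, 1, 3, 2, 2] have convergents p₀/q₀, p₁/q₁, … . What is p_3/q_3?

36/13

Using pₖ = aₖpₖ₋₁ + pₖ₋₂, qₖ = aₖqₖ₋₁ + qₖ₋₂ (with p₋₁=1, p₋₂=0, q₋₁=0, q₋₂=1):
  k=0: a=2, p=2, q=1
  k=1: a=1, p=3, q=1
  k=2: a=3, p=11, q=4
  k=3: a=3, p=36, q=13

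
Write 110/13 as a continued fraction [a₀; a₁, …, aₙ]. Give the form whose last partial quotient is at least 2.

[8; 2, 6]

110 = 8*13 + 6
13 = 2*6 + 1
6 = 6*1 + 0  (stop)
So 110/13 = [8; 2, 6].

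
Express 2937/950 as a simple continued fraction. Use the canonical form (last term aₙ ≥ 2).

2937 = 3·950 + 87
950 = 10·87 + 80
87 = 1·80 + 7
80 = 11·7 + 3
7 = 2·3 + 1
3 = 3·1 + 0  (stop)
So 2937/950 = [3; 10, 1, 11, 2, 3].

[3; 10, 1, 11, 2, 3]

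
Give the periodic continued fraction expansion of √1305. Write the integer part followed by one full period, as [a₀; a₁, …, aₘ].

[36; 8, 72]

a₀ = ⌊√1305⌋ = 36.
With m₀=0, d₀=1 and mₖ₊₁ = dₖaₖ − mₖ, dₖ₊₁ = (n − mₖ₊₁²)/dₖ, aₖ₊₁ = ⌊(a₀+mₖ₊₁)/dₖ₊₁⌋:
  k=1: m=36, d=9, a=8
  k=2: m=36, d=1, a=72
d=1 and a=2a₀=72 at k=2, so the next step gives (m, d) = (36, 9) again — its k=1 value — and the period has length 2.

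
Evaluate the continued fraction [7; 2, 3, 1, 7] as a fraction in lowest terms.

Using pₖ = aₖpₖ₋₁ + pₖ₋₂ and qₖ = aₖqₖ₋₁ + qₖ₋₂:
  k=0: a=7, p=7, q=1
  k=1: a=2, p=15, q=2
  k=2: a=3, p=52, q=7
  k=3: a=1, p=67, q=9
  k=4: a=7, p=521, q=70

521/70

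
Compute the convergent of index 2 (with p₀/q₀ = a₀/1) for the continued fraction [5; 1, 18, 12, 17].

113/19

Using pₖ = aₖpₖ₋₁ + pₖ₋₂, qₖ = aₖqₖ₋₁ + qₖ₋₂ (with p₋₁=1, p₋₂=0, q₋₁=0, q₋₂=1):
  k=0: a=5, p=5, q=1
  k=1: a=1, p=6, q=1
  k=2: a=18, p=113, q=19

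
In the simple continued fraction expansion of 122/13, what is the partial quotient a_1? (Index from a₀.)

122 = 9·13 + 5   →  a_0 = 9
13 = 2·5 + 3   →  a_1 = 2

2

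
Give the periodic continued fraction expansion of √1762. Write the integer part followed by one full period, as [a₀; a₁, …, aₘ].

[41; 1, 40, 1, 82]

a₀ = ⌊√1762⌋ = 41.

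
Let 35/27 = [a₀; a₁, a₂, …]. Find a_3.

1

35 = 1·27 + 8   →  a_0 = 1
27 = 3·8 + 3   →  a_1 = 3
8 = 2·3 + 2   →  a_2 = 2
3 = 1·2 + 1   →  a_3 = 1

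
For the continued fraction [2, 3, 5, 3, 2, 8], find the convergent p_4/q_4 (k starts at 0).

273/118

Using pₖ = aₖpₖ₋₁ + pₖ₋₂, qₖ = aₖqₖ₋₁ + qₖ₋₂ (with p₋₁=1, p₋₂=0, q₋₁=0, q₋₂=1):
  k=0: a=2, p=2, q=1
  k=1: a=3, p=7, q=3
  k=2: a=5, p=37, q=16
  k=3: a=3, p=118, q=51
  k=4: a=2, p=273, q=118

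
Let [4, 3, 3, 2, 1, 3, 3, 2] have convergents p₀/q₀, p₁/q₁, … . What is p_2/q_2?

43/10

Using pₖ = aₖpₖ₋₁ + pₖ₋₂, qₖ = aₖqₖ₋₁ + qₖ₋₂ (with p₋₁=1, p₋₂=0, q₋₁=0, q₋₂=1):
  k=0: a=4, p=4, q=1
  k=1: a=3, p=13, q=3
  k=2: a=3, p=43, q=10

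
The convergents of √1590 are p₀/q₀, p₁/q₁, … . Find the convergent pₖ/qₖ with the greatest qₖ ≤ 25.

319/8

√1590 = [39; 1, 6, 1, 78, …] (period length 4).
Convergents:
  p_0/q_0 = 39/1
  p_1/q_1 = 40/1
  p_2/q_2 = 279/7
  p_3/q_3 = 319/8
  p_4/q_4 = 25161/631
q_3 = 8 ≤ 25 < 631 = q_4, so the answer is 319/8.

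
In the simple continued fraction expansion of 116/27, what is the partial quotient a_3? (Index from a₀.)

116 = 4·27 + 8   →  a_0 = 4
27 = 3·8 + 3   →  a_1 = 3
8 = 2·3 + 2   →  a_2 = 2
3 = 1·2 + 1   →  a_3 = 1

1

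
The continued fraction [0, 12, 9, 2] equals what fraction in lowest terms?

Fold from the inside: start with 2/1.
  9 + 1/2 = 19/2
  12 + 2/19 = 230/19
  0 + 19/230 = 19/230

19/230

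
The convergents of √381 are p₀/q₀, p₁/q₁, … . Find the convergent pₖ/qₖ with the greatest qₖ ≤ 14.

39/2

√381 = [19; 1, 1, 12, 1, 1, 38, …] (period length 6).
Convergents:
  p_0/q_0 = 19/1
  p_1/q_1 = 20/1
  p_2/q_2 = 39/2
  p_3/q_3 = 488/25
q_2 = 2 ≤ 14 < 25 = q_3, so the answer is 39/2.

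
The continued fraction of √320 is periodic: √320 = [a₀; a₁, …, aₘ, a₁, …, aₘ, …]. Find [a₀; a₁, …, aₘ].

a₀ = ⌊√320⌋ = 17.
With m₀=0, d₀=1 and mₖ₊₁ = dₖaₖ − mₖ, dₖ₊₁ = (n − mₖ₊₁²)/dₖ, aₖ₊₁ = ⌊(a₀+mₖ₊₁)/dₖ₊₁⌋:
  k=1: m=17, d=31, a=1
  k=2: m=14, d=4, a=7
  k=3: m=14, d=31, a=1
  k=4: m=17, d=1, a=34
d=1 and a=2a₀=34 at k=4, so the next step gives (m, d) = (17, 31) again — its k=1 value — and the period has length 4.

[17; 1, 7, 1, 34]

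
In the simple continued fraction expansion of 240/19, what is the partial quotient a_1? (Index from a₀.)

240 = 12·19 + 12   →  a_0 = 12
19 = 1·12 + 7   →  a_1 = 1

1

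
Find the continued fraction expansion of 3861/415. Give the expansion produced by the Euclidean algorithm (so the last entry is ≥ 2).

3861 = 9*415 + 126
415 = 3*126 + 37
126 = 3*37 + 15
37 = 2*15 + 7
15 = 2*7 + 1
7 = 7*1 + 0  (stop)
So 3861/415 = [9; 3, 3, 2, 2, 7].

[9; 3, 3, 2, 2, 7]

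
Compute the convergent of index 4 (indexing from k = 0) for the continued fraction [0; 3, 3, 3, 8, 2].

Using pₖ = aₖpₖ₋₁ + pₖ₋₂, qₖ = aₖqₖ₋₁ + qₖ₋₂ (with p₋₁=1, p₋₂=0, q₋₁=0, q₋₂=1):
  k=0: a=0, p=0, q=1
  k=1: a=3, p=1, q=3
  k=2: a=3, p=3, q=10
  k=3: a=3, p=10, q=33
  k=4: a=8, p=83, q=274

83/274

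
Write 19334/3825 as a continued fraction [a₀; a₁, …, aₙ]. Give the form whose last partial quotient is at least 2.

19334 = 5×3825 + 209
3825 = 18×209 + 63
209 = 3×63 + 20
63 = 3×20 + 3
20 = 6×3 + 2
3 = 1×2 + 1
2 = 2×1 + 0  (stop)
So 19334/3825 = [5; 18, 3, 3, 6, 1, 2].

[5; 18, 3, 3, 6, 1, 2]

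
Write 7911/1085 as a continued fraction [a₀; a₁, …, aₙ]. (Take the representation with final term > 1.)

7911 = 7×1085 + 316
1085 = 3×316 + 137
316 = 2×137 + 42
137 = 3×42 + 11
42 = 3×11 + 9
11 = 1×9 + 2
9 = 4×2 + 1
2 = 2×1 + 0  (stop)
So 7911/1085 = [7; 3, 2, 3, 3, 1, 4, 2].

[7; 3, 2, 3, 3, 1, 4, 2]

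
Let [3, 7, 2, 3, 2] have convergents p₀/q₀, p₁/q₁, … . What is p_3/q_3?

163/52

Using pₖ = aₖpₖ₋₁ + pₖ₋₂, qₖ = aₖqₖ₋₁ + qₖ₋₂ (with p₋₁=1, p₋₂=0, q₋₁=0, q₋₂=1):
  k=0: a=3, p=3, q=1
  k=1: a=7, p=22, q=7
  k=2: a=2, p=47, q=15
  k=3: a=3, p=163, q=52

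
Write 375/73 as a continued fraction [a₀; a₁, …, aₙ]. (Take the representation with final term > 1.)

[5; 7, 3, 3]

375 = 5*73 + 10
73 = 7*10 + 3
10 = 3*3 + 1
3 = 3*1 + 0  (stop)
So 375/73 = [5; 7, 3, 3].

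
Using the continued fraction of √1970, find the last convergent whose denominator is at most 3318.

√1970 = [44; 2, 1, 1, 2, 88, …] (period length 5).
Convergents:
  p_0/q_0 = 44/1
  p_1/q_1 = 89/2
  p_2/q_2 = 133/3
  p_3/q_3 = 222/5
  p_4/q_4 = 577/13
  p_5/q_5 = 50998/1149
  p_6/q_6 = 102573/2311
  p_7/q_7 = 153571/3460
q_6 = 2311 ≤ 3318 < 3460 = q_7, so the answer is 102573/2311.

102573/2311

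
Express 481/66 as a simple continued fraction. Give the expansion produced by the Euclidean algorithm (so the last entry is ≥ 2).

[7; 3, 2, 9]

481 = 7*66 + 19
66 = 3*19 + 9
19 = 2*9 + 1
9 = 9*1 + 0  (stop)
So 481/66 = [7; 3, 2, 9].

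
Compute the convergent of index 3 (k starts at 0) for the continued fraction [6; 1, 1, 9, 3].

124/19

Using pₖ = aₖpₖ₋₁ + pₖ₋₂, qₖ = aₖqₖ₋₁ + qₖ₋₂ (with p₋₁=1, p₋₂=0, q₋₁=0, q₋₂=1):
  k=0: a=6, p=6, q=1
  k=1: a=1, p=7, q=1
  k=2: a=1, p=13, q=2
  k=3: a=9, p=124, q=19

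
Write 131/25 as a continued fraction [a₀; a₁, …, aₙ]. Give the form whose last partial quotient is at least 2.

131 = 5·25 + 6
25 = 4·6 + 1
6 = 6·1 + 0  (stop)
So 131/25 = [5; 4, 6].

[5; 4, 6]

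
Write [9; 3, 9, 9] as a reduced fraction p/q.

Using pₖ = aₖpₖ₋₁ + pₖ₋₂ and qₖ = aₖqₖ₋₁ + qₖ₋₂:
  k=0: a=9, p=9, q=1
  k=1: a=3, p=28, q=3
  k=2: a=9, p=261, q=28
  k=3: a=9, p=2377, q=255

2377/255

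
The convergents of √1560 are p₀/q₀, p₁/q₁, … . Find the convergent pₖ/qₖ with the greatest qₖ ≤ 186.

6201/157

√1560 = [39; 2, 78, …] (period length 2).
Convergents:
  p_0/q_0 = 39/1
  p_1/q_1 = 79/2
  p_2/q_2 = 6201/157
  p_3/q_3 = 12481/316
q_2 = 157 ≤ 186 < 316 = q_3, so the answer is 6201/157.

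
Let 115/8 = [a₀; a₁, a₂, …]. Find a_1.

115 = 14·8 + 3   →  a_0 = 14
8 = 2·3 + 2   →  a_1 = 2

2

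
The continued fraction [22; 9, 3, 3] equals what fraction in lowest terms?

Fold from the inside: start with 3/1.
  3 + 1/3 = 10/3
  9 + 3/10 = 93/10
  22 + 10/93 = 2056/93

2056/93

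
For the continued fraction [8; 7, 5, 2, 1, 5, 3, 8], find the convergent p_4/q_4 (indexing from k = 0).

Using pₖ = aₖpₖ₋₁ + pₖ₋₂, qₖ = aₖqₖ₋₁ + qₖ₋₂ (with p₋₁=1, p₋₂=0, q₋₁=0, q₋₂=1):
  k=0: a=8, p=8, q=1
  k=1: a=7, p=57, q=7
  k=2: a=5, p=293, q=36
  k=3: a=2, p=643, q=79
  k=4: a=1, p=936, q=115

936/115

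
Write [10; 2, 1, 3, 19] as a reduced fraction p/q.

2197/212

Using pₖ = aₖpₖ₋₁ + pₖ₋₂ and qₖ = aₖqₖ₋₁ + qₖ₋₂:
  k=0: a=10, p=10, q=1
  k=1: a=2, p=21, q=2
  k=2: a=1, p=31, q=3
  k=3: a=3, p=114, q=11
  k=4: a=19, p=2197, q=212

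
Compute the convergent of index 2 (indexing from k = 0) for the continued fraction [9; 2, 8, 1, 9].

161/17

Using pₖ = aₖpₖ₋₁ + pₖ₋₂, qₖ = aₖqₖ₋₁ + qₖ₋₂ (with p₋₁=1, p₋₂=0, q₋₁=0, q₋₂=1):
  k=0: a=9, p=9, q=1
  k=1: a=2, p=19, q=2
  k=2: a=8, p=161, q=17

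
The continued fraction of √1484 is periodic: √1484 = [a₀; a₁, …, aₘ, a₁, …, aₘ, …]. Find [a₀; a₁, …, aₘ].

[38; 1, 1, 10, 1, 1, 76]

a₀ = ⌊√1484⌋ = 38.
With m₀=0, d₀=1 and mₖ₊₁ = dₖaₖ − mₖ, dₖ₊₁ = (n − mₖ₊₁²)/dₖ, aₖ₊₁ = ⌊(a₀+mₖ₊₁)/dₖ₊₁⌋:
  k=1: m=38, d=40, a=1
  k=2: m=2, d=37, a=1
  k=3: m=35, d=7, a=10
  k=4: m=35, d=37, a=1
  k=5: m=2, d=40, a=1
  k=6: m=38, d=1, a=76
d=1 and a=2a₀=76 at k=6, so the next step gives (m, d) = (38, 40) again — its k=1 value — and the period has length 6.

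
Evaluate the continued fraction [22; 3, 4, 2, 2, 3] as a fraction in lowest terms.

5399/242

Using pₖ = aₖpₖ₋₁ + pₖ₋₂ and qₖ = aₖqₖ₋₁ + qₖ₋₂:
  k=0: a=22, p=22, q=1
  k=1: a=3, p=67, q=3
  k=2: a=4, p=290, q=13
  k=3: a=2, p=647, q=29
  k=4: a=2, p=1584, q=71
  k=5: a=3, p=5399, q=242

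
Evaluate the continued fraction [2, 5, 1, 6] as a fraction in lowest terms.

89/41

Using pₖ = aₖpₖ₋₁ + pₖ₋₂ and qₖ = aₖqₖ₋₁ + qₖ₋₂:
  k=0: a=2, p=2, q=1
  k=1: a=5, p=11, q=5
  k=2: a=1, p=13, q=6
  k=3: a=6, p=89, q=41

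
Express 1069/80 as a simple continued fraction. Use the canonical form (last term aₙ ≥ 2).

1069 = 13×80 + 29
80 = 2×29 + 22
29 = 1×22 + 7
22 = 3×7 + 1
7 = 7×1 + 0  (stop)
So 1069/80 = [13; 2, 1, 3, 7].

[13; 2, 1, 3, 7]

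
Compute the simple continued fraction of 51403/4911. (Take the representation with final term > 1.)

51403 = 10*4911 + 2293
4911 = 2*2293 + 325
2293 = 7*325 + 18
325 = 18*18 + 1
18 = 18*1 + 0  (stop)
So 51403/4911 = [10; 2, 7, 18, 18].

[10; 2, 7, 18, 18]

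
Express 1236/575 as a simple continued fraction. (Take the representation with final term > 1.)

[2; 6, 1, 2, 5, 2, 2]

1236 = 2×575 + 86
575 = 6×86 + 59
86 = 1×59 + 27
59 = 2×27 + 5
27 = 5×5 + 2
5 = 2×2 + 1
2 = 2×1 + 0  (stop)
So 1236/575 = [2; 6, 1, 2, 5, 2, 2].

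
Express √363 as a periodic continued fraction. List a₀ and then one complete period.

[19; 19, 38]

a₀ = ⌊√363⌋ = 19.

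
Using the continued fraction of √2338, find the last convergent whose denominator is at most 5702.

√2338 = [48; 2, 1, 5, 48, 5, 1, 2, 96, …] (period length 8).
Convergents:
  p_0/q_0 = 48/1
  p_1/q_1 = 97/2
  p_2/q_2 = 145/3
  p_3/q_3 = 822/17
  p_4/q_4 = 39601/819
  p_5/q_5 = 198827/4112
  p_6/q_6 = 238428/4931
  p_7/q_7 = 675683/13974
q_6 = 4931 ≤ 5702 < 13974 = q_7, so the answer is 238428/4931.

238428/4931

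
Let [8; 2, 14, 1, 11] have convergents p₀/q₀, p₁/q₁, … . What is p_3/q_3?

263/31

Using pₖ = aₖpₖ₋₁ + pₖ₋₂, qₖ = aₖqₖ₋₁ + qₖ₋₂ (with p₋₁=1, p₋₂=0, q₋₁=0, q₋₂=1):
  k=0: a=8, p=8, q=1
  k=1: a=2, p=17, q=2
  k=2: a=14, p=246, q=29
  k=3: a=1, p=263, q=31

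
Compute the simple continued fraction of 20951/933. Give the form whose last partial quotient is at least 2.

[22; 2, 5, 8, 3, 3]

20951 = 22·933 + 425
933 = 2·425 + 83
425 = 5·83 + 10
83 = 8·10 + 3
10 = 3·3 + 1
3 = 3·1 + 0  (stop)
So 20951/933 = [22; 2, 5, 8, 3, 3].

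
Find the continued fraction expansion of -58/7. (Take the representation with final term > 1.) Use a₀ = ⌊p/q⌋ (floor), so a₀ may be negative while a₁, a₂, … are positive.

-58 = -9*7 + 5
7 = 1*5 + 2
5 = 2*2 + 1
2 = 2*1 + 0  (stop)
So -58/7 = [-9; 1, 2, 2].

[-9; 1, 2, 2]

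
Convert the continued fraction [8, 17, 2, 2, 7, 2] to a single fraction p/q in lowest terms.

Using pₖ = aₖpₖ₋₁ + pₖ₋₂ and qₖ = aₖqₖ₋₁ + qₖ₋₂:
  k=0: a=8, p=8, q=1
  k=1: a=17, p=137, q=17
  k=2: a=2, p=282, q=35
  k=3: a=2, p=701, q=87
  k=4: a=7, p=5189, q=644
  k=5: a=2, p=11079, q=1375

11079/1375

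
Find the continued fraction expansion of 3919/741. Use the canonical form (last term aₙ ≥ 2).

3919 = 5×741 + 214
741 = 3×214 + 99
214 = 2×99 + 16
99 = 6×16 + 3
16 = 5×3 + 1
3 = 3×1 + 0  (stop)
So 3919/741 = [5; 3, 2, 6, 5, 3].

[5; 3, 2, 6, 5, 3]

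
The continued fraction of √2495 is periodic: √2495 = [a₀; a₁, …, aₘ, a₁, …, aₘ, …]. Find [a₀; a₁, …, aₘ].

[49; 1, 18, 1, 98]

a₀ = ⌊√2495⌋ = 49.
With m₀=0, d₀=1 and mₖ₊₁ = dₖaₖ − mₖ, dₖ₊₁ = (n − mₖ₊₁²)/dₖ, aₖ₊₁ = ⌊(a₀+mₖ₊₁)/dₖ₊₁⌋:
  k=1: m=49, d=94, a=1
  k=2: m=45, d=5, a=18
  k=3: m=45, d=94, a=1
  k=4: m=49, d=1, a=98
d=1 and a=2a₀=98 at k=4, so the next step gives (m, d) = (49, 94) again — its k=1 value — and the period has length 4.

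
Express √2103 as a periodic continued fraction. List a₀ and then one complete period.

[45; 1, 6, 15, 6, 1, 90]

a₀ = ⌊√2103⌋ = 45.
With m₀=0, d₀=1 and mₖ₊₁ = dₖaₖ − mₖ, dₖ₊₁ = (n − mₖ₊₁²)/dₖ, aₖ₊₁ = ⌊(a₀+mₖ₊₁)/dₖ₊₁⌋:
  k=1: m=45, d=78, a=1
  k=2: m=33, d=13, a=6
  k=3: m=45, d=6, a=15
  k=4: m=45, d=13, a=6
  k=5: m=33, d=78, a=1
  k=6: m=45, d=1, a=90
d=1 and a=2a₀=90 at k=6, so the next step gives (m, d) = (45, 78) again — its k=1 value — and the period has length 6.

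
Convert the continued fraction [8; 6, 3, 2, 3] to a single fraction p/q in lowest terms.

Fold from the inside: start with 3/1.
  2 + 1/3 = 7/3
  3 + 3/7 = 24/7
  6 + 7/24 = 151/24
  8 + 24/151 = 1232/151

1232/151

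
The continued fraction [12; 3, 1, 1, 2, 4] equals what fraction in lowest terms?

Using pₖ = aₖpₖ₋₁ + pₖ₋₂ and qₖ = aₖqₖ₋₁ + qₖ₋₂:
  k=0: a=12, p=12, q=1
  k=1: a=3, p=37, q=3
  k=2: a=1, p=49, q=4
  k=3: a=1, p=86, q=7
  k=4: a=2, p=221, q=18
  k=5: a=4, p=970, q=79

970/79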